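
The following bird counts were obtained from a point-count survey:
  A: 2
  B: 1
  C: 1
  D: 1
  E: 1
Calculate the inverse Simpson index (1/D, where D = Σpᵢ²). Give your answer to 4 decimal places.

4.5000

Total N = 2+1+1+1+1 = 6, so the proportions are 0.33333333, 0.16666667, 0.16666667, 0.16666667, 0.16666667 (working shown to 8 dp, full precision carried).
D = 0.33333333² + 0.16666667² + 0.16666667² + 0.16666667² + 0.16666667² = 0.11111111 + 0.02777778 + 0.02777778 + 0.02777778 + 0.02777778 = 0.22222222.
So 1/D = 4.500000, i.e. 4.5000 to 4 decimal places.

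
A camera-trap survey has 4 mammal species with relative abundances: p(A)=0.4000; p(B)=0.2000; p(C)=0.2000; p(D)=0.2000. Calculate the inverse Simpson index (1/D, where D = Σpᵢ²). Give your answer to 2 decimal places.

D = 0.4² + 0.2² + 0.2² + 0.2² = 0.160000 + 0.040000 + 0.040000 + 0.040000 = 0.280000 (working shown to 6 dp, full precision carried).
So 1/D = 3.5714, i.e. 3.57 to 2 decimal places.

3.57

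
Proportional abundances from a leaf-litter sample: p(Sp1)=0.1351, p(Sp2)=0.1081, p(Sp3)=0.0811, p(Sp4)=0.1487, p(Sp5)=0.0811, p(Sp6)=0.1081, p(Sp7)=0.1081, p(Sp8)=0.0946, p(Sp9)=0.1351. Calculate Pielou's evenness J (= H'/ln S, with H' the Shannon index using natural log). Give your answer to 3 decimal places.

0.990

H' = −Σ pᵢ ln pᵢ = −((-0.27044) + (-0.24049) + (-0.20373) + (-0.28340) + (-0.20373) + (-0.24049) + (-0.24049) + (-0.22308) + (-0.27044)) = 2.17627 (working shown to 5 dp, full precision carried).
With S = 9 species, ln S = 2.19722, so J = 2.17627/2.19722 = 0.99046, i.e. 0.990 to 3 decimal places.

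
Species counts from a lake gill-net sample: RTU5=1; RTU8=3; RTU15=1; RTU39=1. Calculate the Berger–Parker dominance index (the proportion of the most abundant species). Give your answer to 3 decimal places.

0.500

Total N = 1+3+1+1 = 6, so the proportions are 0.16667, 0.5, 0.16667, 0.16667 (working shown to 5 dp, full precision carried).
The largest proportion is 0.5, i.e. d = 0.500 to 3 decimal places.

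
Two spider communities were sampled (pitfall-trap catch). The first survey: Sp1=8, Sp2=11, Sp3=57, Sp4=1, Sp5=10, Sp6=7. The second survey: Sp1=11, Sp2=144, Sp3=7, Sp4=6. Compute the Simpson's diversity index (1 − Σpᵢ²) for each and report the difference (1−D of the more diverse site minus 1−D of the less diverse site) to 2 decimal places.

0.34

The first survey: N=94, proportions 0.0851, 0.117, 0.6064, 0.0106, 0.1064, 0.0745, giving 1−D = 0.5944 (working shown to 4 dp, full precision carried).
The second survey: N=168, proportions 0.0655, 0.8571, 0.0417, 0.0357, giving 1−D = 0.2580.
Difference = |0.5944 − 0.2580| = 0.3364, i.e. 0.34 to 2 decimal places.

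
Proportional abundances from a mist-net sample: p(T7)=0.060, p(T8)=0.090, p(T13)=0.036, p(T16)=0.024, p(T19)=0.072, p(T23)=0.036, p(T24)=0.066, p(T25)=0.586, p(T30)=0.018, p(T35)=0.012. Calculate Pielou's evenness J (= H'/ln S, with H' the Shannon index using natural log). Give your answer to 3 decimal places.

H' = −Σ pᵢ ln pᵢ = −((-0.16880) + (-0.21672) + (-0.11967) + (-0.08951) + (-0.18944) + (-0.11967) + (-0.17939) + (-0.31318) + (-0.07231) + (-0.05307)) = 1.52178 (working shown to 5 dp, full precision carried).
With S = 10 species, ln S = 2.30259, so J = 1.52178/2.30259 = 0.66090, i.e. 0.661 to 3 decimal places.

0.661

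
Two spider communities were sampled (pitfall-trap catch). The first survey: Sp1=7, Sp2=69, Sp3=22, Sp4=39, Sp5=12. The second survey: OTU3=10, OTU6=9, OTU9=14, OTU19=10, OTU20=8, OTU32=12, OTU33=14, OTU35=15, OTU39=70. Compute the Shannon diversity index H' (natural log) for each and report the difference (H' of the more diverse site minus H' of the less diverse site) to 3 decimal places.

0.516

The first survey: N=149, proportions 0.04698, 0.463087, 0.147651, 0.261745, 0.080537, giving H' = 1.336326 (working shown to 6 dp, full precision carried).
The second survey: N=162, proportions 0.061728, 0.055556, 0.08642, 0.061728, 0.049383, 0.074074, 0.08642, 0.092593, 0.432099, giving H' = 1.851855.
Difference = |1.336326 − 1.851855| = 0.515529, i.e. 0.516 to 3 decimal places.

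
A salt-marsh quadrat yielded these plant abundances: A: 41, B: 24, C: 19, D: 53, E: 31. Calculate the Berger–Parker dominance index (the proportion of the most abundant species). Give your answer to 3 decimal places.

0.315

Total N = 41+24+19+53+31 = 168, so the proportions are 0.24405, 0.14286, 0.1131, 0.31548, 0.18452 (working shown to 5 dp, full precision carried).
The largest proportion is 0.31548, i.e. d = 0.315 to 3 decimal places.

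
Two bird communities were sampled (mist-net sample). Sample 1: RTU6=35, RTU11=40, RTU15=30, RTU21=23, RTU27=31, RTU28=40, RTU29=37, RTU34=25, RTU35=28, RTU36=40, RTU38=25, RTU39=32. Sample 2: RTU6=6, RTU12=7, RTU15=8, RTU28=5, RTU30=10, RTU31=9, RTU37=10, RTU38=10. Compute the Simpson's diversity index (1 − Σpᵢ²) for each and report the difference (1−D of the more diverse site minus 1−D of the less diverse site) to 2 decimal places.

Sample 1: N=386, proportions 0.0907, 0.1036, 0.0777, 0.0596, 0.0803, 0.1036, 0.0959, 0.0648, 0.0725, 0.1036, 0.0648, 0.0829, giving 1−D = 0.9138 (working shown to 4 dp, full precision carried).
Sample 2: N=65, proportions 0.0923, 0.1077, 0.1231, 0.0769, 0.1538, 0.1385, 0.1538, 0.1538, giving 1−D = 0.8686.
Difference = |0.9138 − 0.8686| = 0.0452, i.e. 0.05 to 2 decimal places.

0.05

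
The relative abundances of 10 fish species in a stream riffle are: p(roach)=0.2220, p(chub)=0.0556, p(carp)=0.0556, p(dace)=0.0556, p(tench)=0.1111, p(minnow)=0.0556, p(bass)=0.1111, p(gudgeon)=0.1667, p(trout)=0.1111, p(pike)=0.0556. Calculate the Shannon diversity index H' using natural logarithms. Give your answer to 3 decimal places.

2.168

Each pᵢ ln pᵢ term (working shown to 5 dp, full precision carried): 0.222×(-1.50508)=-0.33413, 0.0556×(-2.88957)=-0.16066, 0.0556×(-2.88957)=-0.16066, 0.0556×(-2.88957)=-0.16066, 0.1111×(-2.19732)=-0.24412, 0.0556×(-2.88957)=-0.16066, 0.1111×(-2.19732)=-0.24412, 0.1667×(-1.79156)=-0.29865, 0.1111×(-2.19732)=-0.24412, 0.0556×(-2.88957)=-0.16066.
Sum = -2.16845, so H' = 2.168.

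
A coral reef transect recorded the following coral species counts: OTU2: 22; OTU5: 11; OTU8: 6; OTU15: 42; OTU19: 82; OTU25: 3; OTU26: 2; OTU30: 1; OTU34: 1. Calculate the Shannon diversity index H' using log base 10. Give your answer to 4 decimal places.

0.6257

Total N = 22+11+6+42+82+3+2+1+1 = 170, so the proportions are 0.129412, 0.064706, 0.035294, 0.247059, 0.482353, 0.017647, 0.011765, 0.005882, 0.005882 (working shown to 6 dp, full precision carried).
Each pᵢ log₁₀ pᵢ term: 0.129412×(-0.888026)=-0.114921, 0.064706×(-1.189056)=-0.076939, 0.035294×(-1.452298)=-0.051258, 0.247059×(-0.607200)=-0.150014, 0.482353×(-0.316635)=-0.152730, 0.017647×(-1.753328)=-0.030941, 0.011765×(-1.929419)=-0.022699, 0.005882×(-2.230449)=-0.013120, 0.005882×(-2.230449)=-0.013120.
Sum = -0.625742, so H' = 0.6257.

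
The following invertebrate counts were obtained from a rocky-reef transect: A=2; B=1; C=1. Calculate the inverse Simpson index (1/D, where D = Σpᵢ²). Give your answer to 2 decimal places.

2.67

Total N = 2+1+1 = 4, so the proportions are 0.5, 0.25, 0.25 (working shown to 5 dp, full precision carried).
D = 0.5² + 0.25² + 0.25² = 0.25000 + 0.06250 + 0.06250 = 0.37500.
So 1/D = 2.6667, i.e. 2.67 to 2 decimal places.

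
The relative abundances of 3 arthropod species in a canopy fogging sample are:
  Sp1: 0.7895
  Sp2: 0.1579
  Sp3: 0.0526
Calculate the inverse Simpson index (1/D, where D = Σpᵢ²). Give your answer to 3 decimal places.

1.536

D = 0.7895² + 0.1579² + 0.0526² = 0.623310 + 0.024932 + 0.002767 = 0.651009 (working shown to 6 dp, full precision carried).
So 1/D = 1.53608, i.e. 1.536 to 3 decimal places.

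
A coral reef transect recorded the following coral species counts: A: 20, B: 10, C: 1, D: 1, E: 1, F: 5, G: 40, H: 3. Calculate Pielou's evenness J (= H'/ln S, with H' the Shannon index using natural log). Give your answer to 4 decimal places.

Total N = 20+10+1+1+1+5+40+3 = 81, so the proportions are 0.246914, 0.123457, 0.012346, 0.012346, 0.012346, 0.061728, 0.493827, 0.037037 (working shown to 6 dp, full precision carried).
H' = −Σ pᵢ ln pᵢ = −((-0.345362) + (-0.258255) + (-0.054252) + (-0.054252) + (-0.054252) + (-0.171914) + (-0.348429) + (-0.122068)) = 1.408786.
With S = 8 species, ln S = 2.079442, so J = 1.408786/2.079442 = 0.677483, i.e. 0.6775 to 4 decimal places.

0.6775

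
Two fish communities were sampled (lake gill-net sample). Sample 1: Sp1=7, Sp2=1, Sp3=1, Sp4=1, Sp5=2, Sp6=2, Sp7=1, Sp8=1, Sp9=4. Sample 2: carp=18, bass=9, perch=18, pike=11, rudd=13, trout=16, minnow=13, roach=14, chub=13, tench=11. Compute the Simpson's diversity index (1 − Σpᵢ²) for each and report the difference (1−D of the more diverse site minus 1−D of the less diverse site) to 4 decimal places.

Sample 1: N=20, proportions 0.35, 0.05, 0.05, 0.05, 0.1, 0.1, 0.05, 0.05, 0.2, giving 1−D = 0.805000 (working shown to 6 dp, full precision carried).
Sample 2: N=136, proportions 0.132353, 0.066176, 0.132353, 0.080882, 0.095588, 0.117647, 0.095588, 0.102941, 0.095588, 0.080882, giving 1−D = 0.895653.
Difference = |0.805000 − 0.895653| = 0.090653, i.e. 0.0907 to 4 decimal places.

0.0907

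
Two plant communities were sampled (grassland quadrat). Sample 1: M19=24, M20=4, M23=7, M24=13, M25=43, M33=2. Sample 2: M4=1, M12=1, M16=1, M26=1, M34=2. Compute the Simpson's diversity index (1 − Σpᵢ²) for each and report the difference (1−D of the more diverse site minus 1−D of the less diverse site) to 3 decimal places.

Sample 1: N=93, proportions 0.258065, 0.043011, 0.075269, 0.139785, 0.462366, 0.021505, giving 1−D = 0.692103 (working shown to 6 dp, full precision carried).
Sample 2: N=6, proportions 0.166667, 0.166667, 0.166667, 0.166667, 0.333333, giving 1−D = 0.777778.
Difference = |0.692103 − 0.777778| = 0.085675, i.e. 0.086 to 3 decimal places.

0.086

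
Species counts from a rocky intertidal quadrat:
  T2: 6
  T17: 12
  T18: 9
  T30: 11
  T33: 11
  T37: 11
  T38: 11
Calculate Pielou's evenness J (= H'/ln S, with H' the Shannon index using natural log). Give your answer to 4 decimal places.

0.9901

Total N = 6+12+9+11+11+11+11 = 71, so the proportions are 0.084507, 0.169014, 0.126761, 0.15493, 0.15493, 0.15493, 0.15493 (working shown to 6 dp, full precision carried).
H' = −Σ pᵢ ln pᵢ = −((-0.208810) + (-0.300469) + (-0.261818) + (-0.288910) + (-0.288910) + (-0.288910) + (-0.288910)) = 1.926738.
With S = 7 species, ln S = 1.945910, so J = 1.926738/1.945910 = 0.990148, i.e. 0.9901 to 4 decimal places.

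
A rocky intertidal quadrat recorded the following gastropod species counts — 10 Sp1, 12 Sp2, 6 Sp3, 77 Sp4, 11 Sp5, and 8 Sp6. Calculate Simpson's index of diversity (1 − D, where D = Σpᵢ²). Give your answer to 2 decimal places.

Total N = 10+12+6+77+11+8 = 124, so the proportions are 0.0806, 0.0968, 0.0484, 0.621, 0.0887, 0.0645 (working shown to 4 dp, full precision carried).
D = 0.0806² + 0.0968² + 0.0484² + 0.621² + 0.0887² + 0.0645² = 0.0065 + 0.0094 + 0.0023 + 0.3856 + 0.0079 + 0.0042 = 0.4158.
So 1 − D = 0.5842, i.e. 0.58 to 2 decimal places.

0.58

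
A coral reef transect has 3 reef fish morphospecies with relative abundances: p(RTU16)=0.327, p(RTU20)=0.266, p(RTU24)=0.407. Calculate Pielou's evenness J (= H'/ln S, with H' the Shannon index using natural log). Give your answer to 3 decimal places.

0.986

H' = −Σ pᵢ ln pᵢ = −((-0.36552) + (-0.35225) + (-0.36587)) = 1.08364 (working shown to 5 dp, full precision carried).
With S = 3 species, ln S = 1.09861, so J = 1.08364/1.09861 = 0.98637, i.e. 0.986 to 3 decimal places.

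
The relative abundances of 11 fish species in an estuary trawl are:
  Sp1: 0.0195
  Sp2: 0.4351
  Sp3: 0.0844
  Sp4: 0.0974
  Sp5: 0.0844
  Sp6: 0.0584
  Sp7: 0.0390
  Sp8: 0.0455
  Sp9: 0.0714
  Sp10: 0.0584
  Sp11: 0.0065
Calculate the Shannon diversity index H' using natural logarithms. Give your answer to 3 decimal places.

Each pᵢ ln pᵢ term (working shown to 5 dp, full precision carried): 0.0195×(-3.93734)=-0.07678, 0.4351×(-0.83218)=-0.36208, 0.0844×(-2.47219)=-0.20865, 0.0974×(-2.32893)=-0.22684, 0.0844×(-2.47219)=-0.20865, 0.0584×(-2.84044)=-0.16588, 0.039×(-3.24419)=-0.12652, 0.0455×(-3.09004)=-0.14060, 0.0714×(-2.63946)=-0.18846, 0.0584×(-2.84044)=-0.16588, 0.0065×(-5.03595)=-0.03273.
Sum = -1.90308, so H' = 1.903.

1.903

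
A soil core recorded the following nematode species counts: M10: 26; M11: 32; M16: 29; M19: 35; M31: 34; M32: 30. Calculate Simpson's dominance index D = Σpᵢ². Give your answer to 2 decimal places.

0.17

Total N = 26+32+29+35+34+30 = 186, so the proportions are 0.1398, 0.172, 0.1559, 0.1882, 0.1828, 0.1613 (working shown to 4 dp, full precision carried).
D = 0.1398² + 0.172² + 0.1559² + 0.1882² + 0.1828² + 0.1613² = 0.0195 + 0.0296 + 0.0243 + 0.0354 + 0.0334 + 0.0260 = 0.1683.
To 2 decimal places, D = 0.17.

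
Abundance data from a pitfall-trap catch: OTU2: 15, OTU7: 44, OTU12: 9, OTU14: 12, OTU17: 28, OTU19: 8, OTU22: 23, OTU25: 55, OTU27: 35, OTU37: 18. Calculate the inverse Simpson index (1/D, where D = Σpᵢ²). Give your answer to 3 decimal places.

7.318

Total N = 15+44+9+12+28+8+23+55+35+18 = 247, so the proportions are 0.0607287, 0.1781377, 0.0364372, 0.048583, 0.1133603, 0.0323887, 0.0931174, 0.2226721, 0.1417004, 0.0728745 (working shown to 7 dp, full precision carried).
D = 0.0607287² + 0.1781377² + 0.0364372² + 0.048583² + 0.1133603² + 0.0323887² + 0.0931174² + 0.2226721² + 0.1417004² + 0.0728745² = 0.0036880 + 0.0317330 + 0.0013277 + 0.0023603 + 0.0128506 + 0.0010490 + 0.0086709 + 0.0495828 + 0.0200790 + 0.0053107 = 0.1366520.
So 1/D = 7.31786, i.e. 7.318 to 3 decimal places.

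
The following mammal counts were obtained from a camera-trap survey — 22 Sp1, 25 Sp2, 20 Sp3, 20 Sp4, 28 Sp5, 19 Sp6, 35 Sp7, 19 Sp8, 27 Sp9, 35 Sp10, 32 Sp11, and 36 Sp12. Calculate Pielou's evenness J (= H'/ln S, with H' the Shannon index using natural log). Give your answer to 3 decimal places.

0.988

Total N = 22+25+20+20+28+19+35+19+27+35+32+36 = 318, so the proportions are 0.06918, 0.07862, 0.06289, 0.06289, 0.08805, 0.05975, 0.11006, 0.05975, 0.08491, 0.11006, 0.10063, 0.11321 (working shown to 5 dp, full precision carried).
H' = −Σ pᵢ ln pᵢ = −((-0.18479) + (-0.19994) + (-0.17398) + (-0.17398) + (-0.21395) + (-0.16835) + (-0.24288) + (-0.16835) + (-0.20940) + (-0.24288) + (-0.23108) + (-0.24663)) = 2.45618.
With S = 12 species, ln S = 2.48491, so J = 2.45618/2.48491 = 0.98844, i.e. 0.988 to 3 decimal places.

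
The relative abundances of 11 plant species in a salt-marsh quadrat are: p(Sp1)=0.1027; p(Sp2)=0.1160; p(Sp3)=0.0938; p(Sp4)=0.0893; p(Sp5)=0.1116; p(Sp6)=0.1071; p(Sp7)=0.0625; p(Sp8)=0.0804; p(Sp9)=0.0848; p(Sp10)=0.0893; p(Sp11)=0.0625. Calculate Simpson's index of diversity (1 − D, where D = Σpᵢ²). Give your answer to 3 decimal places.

0.906

D = 0.1027² + 0.116² + 0.0938² + 0.0893² + 0.1116² + 0.1071² + 0.0625² + 0.0804² + 0.0848² + 0.0893² + 0.0625² = 0.01055 + 0.01346 + 0.00880 + 0.00797 + 0.01245 + 0.01147 + 0.00391 + 0.00646 + 0.00719 + 0.00797 + 0.00391 = 0.09414 (working shown to 5 dp, full precision carried).
So 1 − D = 0.90586, i.e. 0.906 to 3 decimal places.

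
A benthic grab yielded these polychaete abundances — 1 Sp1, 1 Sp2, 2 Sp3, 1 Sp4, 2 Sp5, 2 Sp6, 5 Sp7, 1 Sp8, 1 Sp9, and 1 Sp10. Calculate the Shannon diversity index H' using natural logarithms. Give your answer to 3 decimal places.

Total N = 1+1+2+1+2+2+5+1+1+1 = 17, so the proportions are 0.05882, 0.05882, 0.11765, 0.05882, 0.11765, 0.11765, 0.29412, 0.05882, 0.05882, 0.05882 (working shown to 5 dp, full precision carried).
Each pᵢ ln pᵢ term: 0.05882×(-2.83321)=-0.16666, 0.05882×(-2.83321)=-0.16666, 0.11765×(-2.14007)=-0.25177, 0.05882×(-2.83321)=-0.16666, 0.11765×(-2.14007)=-0.25177, 0.11765×(-2.14007)=-0.25177, 0.29412×(-1.22378)=-0.35993, 0.05882×(-2.83321)=-0.16666, 0.05882×(-2.83321)=-0.16666, 0.05882×(-2.83321)=-0.16666.
Sum = -2.11521, so H' = 2.115.

2.115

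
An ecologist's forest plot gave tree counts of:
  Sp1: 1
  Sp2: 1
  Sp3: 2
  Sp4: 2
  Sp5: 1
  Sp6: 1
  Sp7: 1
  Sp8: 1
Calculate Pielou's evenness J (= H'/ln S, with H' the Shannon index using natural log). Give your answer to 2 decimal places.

0.97

Total N = 1+1+2+2+1+1+1+1 = 10, so the proportions are 0.1, 0.1, 0.2, 0.2, 0.1, 0.1, 0.1, 0.1 (working shown to 4 dp, full precision carried).
H' = −Σ pᵢ ln pᵢ = −((-0.2303) + (-0.2303) + (-0.3219) + (-0.3219) + (-0.2303) + (-0.2303) + (-0.2303) + (-0.2303)) = 2.0253.
With S = 8 species, ln S = 2.0794, so J = 2.0253/2.0794 = 0.9740, i.e. 0.97 to 2 decimal places.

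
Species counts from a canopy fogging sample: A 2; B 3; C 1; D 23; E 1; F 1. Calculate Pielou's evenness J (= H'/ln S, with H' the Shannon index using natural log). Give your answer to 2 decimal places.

Total N = 2+3+1+23+1+1 = 31, so the proportions are 0.0645, 0.0968, 0.0323, 0.7419, 0.0323, 0.0323 (working shown to 4 dp, full precision carried).
H' = −Σ pᵢ ln pᵢ = −((-0.1768) + (-0.2260) + (-0.1108) + (-0.2215) + (-0.1108) + (-0.1108)) = 0.9566.
With S = 6 species, ln S = 1.7918, so J = 0.9566/1.7918 = 0.5339, i.e. 0.53 to 2 decimal places.

0.53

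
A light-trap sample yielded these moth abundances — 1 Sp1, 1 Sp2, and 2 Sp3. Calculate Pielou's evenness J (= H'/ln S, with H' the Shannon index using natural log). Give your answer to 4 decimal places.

Total N = 1+1+2 = 4, so the proportions are 0.25, 0.25, 0.5 (working shown to 6 dp, full precision carried).
H' = −Σ pᵢ ln pᵢ = −((-0.346574) + (-0.346574) + (-0.346574)) = 1.039721.
With S = 3 species, ln S = 1.098612, so J = 1.039721/1.098612 = 0.946395, i.e. 0.9464 to 4 decimal places.

0.9464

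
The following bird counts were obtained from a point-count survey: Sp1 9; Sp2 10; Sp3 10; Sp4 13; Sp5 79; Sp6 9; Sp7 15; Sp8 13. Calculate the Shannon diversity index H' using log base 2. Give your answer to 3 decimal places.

2.390

Total N = 9+10+10+13+79+9+15+13 = 158, so the proportions are 0.05696, 0.06329, 0.06329, 0.08228, 0.5, 0.05696, 0.09494, 0.08228 (working shown to 5 dp, full precision carried).
Each pᵢ log₂ pᵢ term: 0.05696×(-4.13386)=-0.23547, 0.06329×(-3.98185)=-0.25202, 0.06329×(-3.98185)=-0.25202, 0.08228×(-3.60334)=-0.29648, 0.5×(-1.00000)=-0.50000, 0.05696×(-4.13386)=-0.23547, 0.09494×(-3.39689)=-0.32249, 0.08228×(-3.60334)=-0.29648.
Sum = -2.39042, so H' = 2.390.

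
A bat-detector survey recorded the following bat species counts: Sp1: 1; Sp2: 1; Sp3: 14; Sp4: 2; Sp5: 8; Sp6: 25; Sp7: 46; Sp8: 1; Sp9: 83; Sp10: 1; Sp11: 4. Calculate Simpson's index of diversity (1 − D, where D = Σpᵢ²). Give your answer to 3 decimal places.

Total N = 1+1+14+2+8+25+46+1+83+1+4 = 186, so the proportions are 0.00538, 0.00538, 0.07527, 0.01075, 0.04301, 0.13441, 0.24731, 0.00538, 0.44624, 0.00538, 0.02151 (working shown to 5 dp, full precision carried).
D = 0.00538² + 0.00538² + 0.07527² + 0.01075² + 0.04301² + 0.13441² + 0.24731² + 0.00538² + 0.44624² + 0.00538² + 0.02151² = 0.00003 + 0.00003 + 0.00567 + 0.00012 + 0.00185 + 0.01807 + 0.06116 + 0.00003 + 0.19913 + 0.00003 + 0.00046 = 0.28656.
So 1 − D = 0.71344, i.e. 0.713 to 3 decimal places.

0.713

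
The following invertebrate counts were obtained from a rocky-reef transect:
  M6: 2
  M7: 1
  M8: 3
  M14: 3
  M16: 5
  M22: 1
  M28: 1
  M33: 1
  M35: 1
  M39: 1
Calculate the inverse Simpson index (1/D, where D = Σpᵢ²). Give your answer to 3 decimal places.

6.811

Total N = 2+1+3+3+5+1+1+1+1+1 = 19, so the proportions are 0.1052632, 0.0526316, 0.1578947, 0.1578947, 0.2631579, 0.0526316, 0.0526316, 0.0526316, 0.0526316, 0.0526316 (working shown to 7 dp, full precision carried).
D = 0.1052632² + 0.0526316² + 0.1578947² + 0.1578947² + 0.2631579² + 0.0526316² + 0.0526316² + 0.0526316² + 0.0526316² + 0.0526316² = 0.0110803 + 0.0027701 + 0.0249307 + 0.0249307 + 0.0692521 + 0.0027701 + 0.0027701 + 0.0027701 + 0.0027701 + 0.0027701 = 0.1468144.
So 1/D = 6.81132, i.e. 6.811 to 3 decimal places.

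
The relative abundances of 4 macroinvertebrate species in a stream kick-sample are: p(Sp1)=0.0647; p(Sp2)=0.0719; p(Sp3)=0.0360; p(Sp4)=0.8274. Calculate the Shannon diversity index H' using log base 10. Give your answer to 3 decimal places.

0.279

Each pᵢ log₁₀ pᵢ term (working shown to 5 dp, full precision carried): 0.0647×(-1.18910)=-0.07693, 0.0719×(-1.14327)=-0.08220, 0.036×(-1.44370)=-0.05197, 0.8274×(-0.08228)=-0.06808.
Sum = -0.27919, so H' = 0.279.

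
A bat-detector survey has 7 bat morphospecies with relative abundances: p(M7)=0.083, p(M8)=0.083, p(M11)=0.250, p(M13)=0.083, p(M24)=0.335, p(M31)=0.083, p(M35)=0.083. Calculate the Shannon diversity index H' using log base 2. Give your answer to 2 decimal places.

Each pᵢ log₂ pᵢ term (working shown to 4 dp, full precision carried): 0.083×(-3.5907)=-0.2980, 0.083×(-3.5907)=-0.2980, 0.25×(-2.0000)=-0.5000, 0.083×(-3.5907)=-0.2980, 0.335×(-1.5778)=-0.5286, 0.083×(-3.5907)=-0.2980, 0.083×(-3.5907)=-0.2980.
Sum = -2.5187, so H' = 2.52.

2.52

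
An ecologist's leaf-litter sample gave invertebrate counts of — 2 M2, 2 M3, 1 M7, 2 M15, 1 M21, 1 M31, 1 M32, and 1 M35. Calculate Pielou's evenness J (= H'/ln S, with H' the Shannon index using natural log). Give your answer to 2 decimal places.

Total N = 2+2+1+2+1+1+1+1 = 11, so the proportions are 0.1818, 0.1818, 0.0909, 0.1818, 0.0909, 0.0909, 0.0909, 0.0909 (working shown to 4 dp, full precision carried).
H' = −Σ pᵢ ln pᵢ = −((-0.3100) + (-0.3100) + (-0.2180) + (-0.3100) + (-0.2180) + (-0.2180) + (-0.2180) + (-0.2180)) = 2.0198.
With S = 8 species, ln S = 2.0794, so J = 2.0198/2.0794 = 0.9713, i.e. 0.97 to 2 decimal places.

0.97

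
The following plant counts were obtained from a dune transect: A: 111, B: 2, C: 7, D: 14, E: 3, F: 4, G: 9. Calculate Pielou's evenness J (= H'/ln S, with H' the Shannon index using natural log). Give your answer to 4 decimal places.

Total N = 111+2+7+14+3+4+9 = 150, so the proportions are 0.74, 0.013333, 0.046667, 0.093333, 0.02, 0.026667, 0.06 (working shown to 6 dp, full precision carried).
H' = −Σ pᵢ ln pᵢ = −((-0.222818) + (-0.057567) + (-0.143021) + (-0.221347) + (-0.078240) + (-0.096649) + (-0.168805)) = 0.988446.
With S = 7 species, ln S = 1.945910, so J = 0.988446/1.945910 = 0.507961, i.e. 0.5080 to 4 decimal places.

0.5080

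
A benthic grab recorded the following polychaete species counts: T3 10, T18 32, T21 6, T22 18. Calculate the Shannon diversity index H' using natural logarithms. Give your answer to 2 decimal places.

1.21

Total N = 10+32+6+18 = 66, so the proportions are 0.1515, 0.4848, 0.0909, 0.2727 (working shown to 4 dp, full precision carried).
Each pᵢ ln pᵢ term: 0.1515×(-1.8871)=-0.2859, 0.4848×(-0.7239)=-0.3510, 0.0909×(-2.3979)=-0.2180, 0.2727×(-1.2993)=-0.3543.
Sum = -1.2093, so H' = 1.21.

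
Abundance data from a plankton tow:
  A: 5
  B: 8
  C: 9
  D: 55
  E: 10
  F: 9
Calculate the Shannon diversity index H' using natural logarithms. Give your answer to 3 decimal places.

1.360

Total N = 5+8+9+55+10+9 = 96, so the proportions are 0.05208, 0.08333, 0.09375, 0.57292, 0.10417, 0.09375 (working shown to 5 dp, full precision carried).
Each pᵢ ln pᵢ term: 0.05208×(-2.95491)=-0.15390, 0.08333×(-2.48491)=-0.20708, 0.09375×(-2.36712)=-0.22192, 0.57292×(-0.55702)=-0.31912, 0.10417×(-2.26176)=-0.23560, 0.09375×(-2.36712)=-0.22192.
Sum = -1.35954, so H' = 1.360.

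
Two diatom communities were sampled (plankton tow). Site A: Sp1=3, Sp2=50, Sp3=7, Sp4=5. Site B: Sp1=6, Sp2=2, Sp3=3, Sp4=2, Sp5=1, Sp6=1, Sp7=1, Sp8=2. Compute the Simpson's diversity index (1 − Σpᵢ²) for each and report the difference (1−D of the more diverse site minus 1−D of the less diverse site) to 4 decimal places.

Site A: N=65, proportions 0.046154, 0.769231, 0.107692, 0.076923, giving 1−D = 0.388639 (working shown to 6 dp, full precision carried).
Site B: N=18, proportions 0.333333, 0.111111, 0.166667, 0.111111, 0.055556, 0.055556, 0.055556, 0.111111, giving 1−D = 0.814815.
Difference = |0.388639 − 0.814815| = 0.426176, i.e. 0.4262 to 4 decimal places.

0.4262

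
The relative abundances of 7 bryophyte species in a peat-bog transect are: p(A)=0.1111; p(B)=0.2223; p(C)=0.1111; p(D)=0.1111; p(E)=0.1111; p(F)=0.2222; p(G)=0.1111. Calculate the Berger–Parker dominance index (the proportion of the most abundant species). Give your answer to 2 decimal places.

0.22

The largest proportion is 0.2223, i.e. d = 0.22 to 2 decimal places.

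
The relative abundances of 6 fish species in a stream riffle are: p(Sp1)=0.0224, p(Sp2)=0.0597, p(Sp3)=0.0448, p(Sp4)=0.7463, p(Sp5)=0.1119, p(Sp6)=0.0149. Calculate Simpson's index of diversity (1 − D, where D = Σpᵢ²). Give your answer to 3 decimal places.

0.424

D = 0.0224² + 0.0597² + 0.0448² + 0.7463² + 0.1119² + 0.0149² = 0.00050 + 0.00356 + 0.00201 + 0.55696 + 0.01252 + 0.00022 = 0.57578 (working shown to 5 dp, full precision carried).
So 1 − D = 0.42422, i.e. 0.424 to 3 decimal places.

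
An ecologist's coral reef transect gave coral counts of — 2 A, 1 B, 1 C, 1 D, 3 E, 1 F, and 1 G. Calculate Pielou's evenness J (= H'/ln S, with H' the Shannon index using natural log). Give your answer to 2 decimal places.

Total N = 2+1+1+1+3+1+1 = 10, so the proportions are 0.2, 0.1, 0.1, 0.1, 0.3, 0.1, 0.1 (working shown to 4 dp, full precision carried).
H' = −Σ pᵢ ln pᵢ = −((-0.3219) + (-0.2303) + (-0.2303) + (-0.2303) + (-0.3612) + (-0.2303) + (-0.2303)) = 1.8344.
With S = 7 species, ln S = 1.9459, so J = 1.8344/1.9459 = 0.9427, i.e. 0.94 to 2 decimal places.

0.94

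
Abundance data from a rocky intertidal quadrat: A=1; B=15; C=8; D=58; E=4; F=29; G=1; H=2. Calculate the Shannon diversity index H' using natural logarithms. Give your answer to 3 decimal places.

1.403

Total N = 1+15+8+58+4+29+1+2 = 118, so the proportions are 0.00847, 0.12712, 0.0678, 0.49153, 0.0339, 0.24576, 0.00847, 0.01695 (working shown to 5 dp, full precision carried).
Each pᵢ ln pᵢ term: 0.00847×(-4.77068)=-0.04043, 0.12712×(-2.06263)=-0.26220, 0.0678×(-2.69124)=-0.18246, 0.49153×(-0.71024)=-0.34910, 0.0339×(-3.38439)=-0.11473, 0.24576×(-1.40339)=-0.34490, 0.00847×(-4.77068)=-0.04043, 0.01695×(-4.07754)=-0.06911.
Sum = -1.40335, so H' = 1.403.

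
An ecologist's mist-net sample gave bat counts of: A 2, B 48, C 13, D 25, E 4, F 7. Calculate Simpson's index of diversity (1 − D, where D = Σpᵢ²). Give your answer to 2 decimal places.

0.68

Total N = 2+48+13+25+4+7 = 99, so the proportions are 0.0202, 0.4848, 0.1313, 0.2525, 0.0404, 0.0707 (working shown to 4 dp, full precision carried).
D = 0.0202² + 0.4848² + 0.1313² + 0.2525² + 0.0404² + 0.0707² = 0.0004 + 0.2351 + 0.0172 + 0.0638 + 0.0016 + 0.0050 = 0.3231.
So 1 − D = 0.6769, i.e. 0.68 to 2 decimal places.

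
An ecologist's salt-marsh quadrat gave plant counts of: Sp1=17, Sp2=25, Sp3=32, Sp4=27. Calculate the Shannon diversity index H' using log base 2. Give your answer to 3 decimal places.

1.965

Total N = 17+25+32+27 = 101, so the proportions are 0.16832, 0.24752, 0.31683, 0.26733 (working shown to 5 dp, full precision carried).
Each pᵢ log₂ pᵢ term: 0.16832×(-2.57075)=-0.43270, 0.24752×(-2.01436)=-0.49860, 0.31683×(-1.65821)=-0.52537, 0.26733×(-1.90332)=-0.50881.
Sum = -1.96549, so H' = 1.965.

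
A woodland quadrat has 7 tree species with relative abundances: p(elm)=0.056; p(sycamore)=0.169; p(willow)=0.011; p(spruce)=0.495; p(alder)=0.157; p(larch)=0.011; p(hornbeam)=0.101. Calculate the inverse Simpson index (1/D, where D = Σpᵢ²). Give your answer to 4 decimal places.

D = 0.056² + 0.169² + 0.011² + 0.495² + 0.157² + 0.011² + 0.101² = 0.00313600 + 0.02856100 + 0.00012100 + 0.24502500 + 0.02464900 + 0.00012100 + 0.01020100 = 0.31181400 (working shown to 8 dp, full precision carried).
So 1/D = 3.207040, i.e. 3.2070 to 4 decimal places.

3.2070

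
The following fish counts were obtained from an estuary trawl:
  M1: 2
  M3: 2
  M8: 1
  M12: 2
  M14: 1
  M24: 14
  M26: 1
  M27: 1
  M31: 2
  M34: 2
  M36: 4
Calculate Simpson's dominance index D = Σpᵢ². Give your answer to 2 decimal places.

Total N = 2+2+1+2+1+14+1+1+2+2+4 = 32, so the proportions are 0.0625, 0.0625, 0.0312, 0.0625, 0.0312, 0.4375, 0.0312, 0.0312, 0.0625, 0.0625, 0.125 (working shown to 4 dp, full precision carried).
D = 0.0625² + 0.0625² + 0.0312² + 0.0625² + 0.0312² + 0.4375² + 0.0312² + 0.0312² + 0.0625² + 0.0625² + 0.125² = 0.0039 + 0.0039 + 0.0010 + 0.0039 + 0.0010 + 0.1914 + 0.0010 + 0.0010 + 0.0039 + 0.0039 + 0.0156 = 0.2305.
To 2 decimal places, D = 0.23.

0.23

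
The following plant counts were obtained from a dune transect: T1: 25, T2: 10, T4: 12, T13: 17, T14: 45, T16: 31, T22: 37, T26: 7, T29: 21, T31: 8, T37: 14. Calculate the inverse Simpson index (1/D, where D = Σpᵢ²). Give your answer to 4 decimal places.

8.2275

Total N = 25+10+12+17+45+31+37+7+21+8+14 = 227, so the proportions are 0.11013216, 0.04405286, 0.05286344, 0.07488987, 0.19823789, 0.13656388, 0.16299559, 0.030837, 0.09251101, 0.03524229, 0.06167401 (working shown to 8 dp, full precision carried).
D = 0.11013216² + 0.04405286² + 0.05286344² + 0.07488987² + 0.19823789² + 0.13656388² + 0.16299559² + 0.030837² + 0.09251101² + 0.03524229² + 0.06167401² = 0.01212909 + 0.00194065 + 0.00279454 + 0.00560849 + 0.03929826 + 0.01864969 + 0.02656756 + 0.00095092 + 0.00855829 + 0.00124202 + 0.00380368 = 0.12154321.
So 1/D = 8.227527, i.e. 8.2275 to 4 decimal places.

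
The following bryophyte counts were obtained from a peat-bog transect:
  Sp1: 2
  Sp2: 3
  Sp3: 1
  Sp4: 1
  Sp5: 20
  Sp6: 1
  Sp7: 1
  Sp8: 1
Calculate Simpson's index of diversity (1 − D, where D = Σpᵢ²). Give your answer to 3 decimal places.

0.536

Total N = 2+3+1+1+20+1+1+1 = 30, so the proportions are 0.06667, 0.1, 0.03333, 0.03333, 0.66667, 0.03333, 0.03333, 0.03333 (working shown to 5 dp, full precision carried).
D = 0.06667² + 0.1² + 0.03333² + 0.03333² + 0.66667² + 0.03333² + 0.03333² + 0.03333² = 0.00444 + 0.01000 + 0.00111 + 0.00111 + 0.44444 + 0.00111 + 0.00111 + 0.00111 = 0.46444.
So 1 − D = 0.53556, i.e. 0.536 to 3 decimal places.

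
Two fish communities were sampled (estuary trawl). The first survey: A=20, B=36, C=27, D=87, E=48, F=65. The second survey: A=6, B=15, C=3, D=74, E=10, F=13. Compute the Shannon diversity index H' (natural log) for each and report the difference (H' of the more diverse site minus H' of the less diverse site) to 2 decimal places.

0.43

The first survey: N=283, proportions 0.0706714, 0.1272085, 0.0954064, 0.3074205, 0.1696113, 0.229682, giving H' = 1.6751439 (working shown to 7 dp, full precision carried).
The second survey: N=121, proportions 0.0495868, 0.1239669, 0.0247934, 0.6115702, 0.0826446, 0.107438, giving H' = 1.2458884.
Difference = |1.6751439 − 1.2458884| = 0.4292555, i.e. 0.43 to 2 decimal places.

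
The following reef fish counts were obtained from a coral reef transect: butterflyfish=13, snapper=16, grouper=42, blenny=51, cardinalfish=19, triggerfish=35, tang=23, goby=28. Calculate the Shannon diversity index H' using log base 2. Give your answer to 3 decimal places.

Total N = 13+16+42+51+19+35+23+28 = 227, so the proportions are 0.05727, 0.07048, 0.18502, 0.22467, 0.0837, 0.15419, 0.10132, 0.12335 (working shown to 5 dp, full precision carried).
Each pᵢ log₂ pᵢ term: 0.05727×(-4.12611)=-0.23630, 0.07048×(-3.82655)=-0.26971, 0.18502×(-2.43423)=-0.45039, 0.22467×(-2.15412)=-0.48397, 0.0837×(-3.57862)=-0.29953, 0.15419×(-2.69727)=-0.41588, 0.10132×(-3.30299)=-0.33466, 0.12335×(-3.01919)=-0.37241.
Sum = -2.86285, so H' = 2.863.

2.863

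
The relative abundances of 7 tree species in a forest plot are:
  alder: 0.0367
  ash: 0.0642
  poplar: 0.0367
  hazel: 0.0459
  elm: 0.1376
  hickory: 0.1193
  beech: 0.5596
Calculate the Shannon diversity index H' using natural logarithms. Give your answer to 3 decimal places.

1.412

Each pᵢ ln pᵢ term (working shown to 5 dp, full precision carried): 0.0367×(-3.30498)=-0.12129, 0.0642×(-2.74575)=-0.17628, 0.0367×(-3.30498)=-0.12129, 0.0459×(-3.08129)=-0.14143, 0.1376×(-1.98340)=-0.27292, 0.1193×(-2.12611)=-0.25365, 0.5596×(-0.58053)=-0.32487.
Sum = -1.41172, so H' = 1.412.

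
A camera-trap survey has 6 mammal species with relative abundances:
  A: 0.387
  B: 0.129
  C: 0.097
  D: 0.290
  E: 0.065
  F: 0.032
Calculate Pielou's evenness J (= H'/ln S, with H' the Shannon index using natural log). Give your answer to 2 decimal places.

H' = −Σ pᵢ ln pᵢ = −((-0.3674) + (-0.2642) + (-0.2263) + (-0.3590) + (-0.1777) + (-0.1101)) = 1.5047 (working shown to 4 dp, full precision carried).
With S = 6 species, ln S = 1.7918, so J = 1.5047/1.7918 = 0.8398, i.e. 0.84 to 2 decimal places.

0.84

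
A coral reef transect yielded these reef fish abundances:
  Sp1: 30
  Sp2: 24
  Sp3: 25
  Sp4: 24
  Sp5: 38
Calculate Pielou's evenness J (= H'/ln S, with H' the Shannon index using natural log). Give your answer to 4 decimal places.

Total N = 30+24+25+24+38 = 141, so the proportions are 0.212766, 0.170213, 0.177305, 0.170213, 0.269504 (working shown to 6 dp, full precision carried).
H' = −Σ pᵢ ln pᵢ = −((-0.329269) + (-0.301397) + (-0.306717) + (-0.301397) + (-0.353366)) = 1.592145.
With S = 5 species, ln S = 1.609438, so J = 1.592145/1.609438 = 0.989255, i.e. 0.9893 to 4 decimal places.

0.9893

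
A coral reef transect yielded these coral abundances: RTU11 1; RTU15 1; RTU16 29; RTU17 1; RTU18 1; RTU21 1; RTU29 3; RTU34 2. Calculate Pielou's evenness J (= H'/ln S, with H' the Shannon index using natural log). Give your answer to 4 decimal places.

0.5000

Total N = 1+1+29+1+1+1+3+2 = 39, so the proportions are 0.025641, 0.025641, 0.74359, 0.025641, 0.025641, 0.025641, 0.076923, 0.051282 (working shown to 6 dp, full precision carried).
H' = −Σ pᵢ ln pᵢ = −((-0.093937) + (-0.093937) + (-0.220300) + (-0.093937) + (-0.093937) + (-0.093937) + (-0.197304) + (-0.152329)) = 1.039620.
With S = 8 species, ln S = 2.079442, so J = 1.039620/2.079442 = 0.499952, i.e. 0.5000 to 4 decimal places.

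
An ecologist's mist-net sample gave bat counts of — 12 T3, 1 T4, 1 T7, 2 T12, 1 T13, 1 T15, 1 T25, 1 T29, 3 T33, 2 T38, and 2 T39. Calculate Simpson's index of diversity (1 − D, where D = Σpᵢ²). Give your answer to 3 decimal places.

0.765

Total N = 12+1+1+2+1+1+1+1+3+2+2 = 27, so the proportions are 0.44444, 0.03704, 0.03704, 0.07407, 0.03704, 0.03704, 0.03704, 0.03704, 0.11111, 0.07407, 0.07407 (working shown to 5 dp, full precision carried).
D = 0.44444² + 0.03704² + 0.03704² + 0.07407² + 0.03704² + 0.03704² + 0.03704² + 0.03704² + 0.11111² + 0.07407² + 0.07407² = 0.19753 + 0.00137 + 0.00137 + 0.00549 + 0.00137 + 0.00137 + 0.00137 + 0.00137 + 0.01235 + 0.00549 + 0.00549 = 0.23457.
So 1 − D = 0.76543, i.e. 0.765 to 3 decimal places.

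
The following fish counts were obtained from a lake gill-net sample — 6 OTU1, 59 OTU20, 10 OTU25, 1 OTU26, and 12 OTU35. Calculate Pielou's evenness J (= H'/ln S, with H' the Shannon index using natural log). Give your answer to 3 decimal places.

0.634

Total N = 6+59+10+1+12 = 88, so the proportions are 0.06818, 0.67045, 0.11364, 0.01136, 0.13636 (working shown to 5 dp, full precision carried).
H' = −Σ pᵢ ln pᵢ = −((-0.18311) + (-0.26805) + (-0.24713) + (-0.05088) + (-0.27170)) = 1.02086.
With S = 5 species, ln S = 1.60944, so J = 1.02086/1.60944 = 0.63430, i.e. 0.634 to 3 decimal places.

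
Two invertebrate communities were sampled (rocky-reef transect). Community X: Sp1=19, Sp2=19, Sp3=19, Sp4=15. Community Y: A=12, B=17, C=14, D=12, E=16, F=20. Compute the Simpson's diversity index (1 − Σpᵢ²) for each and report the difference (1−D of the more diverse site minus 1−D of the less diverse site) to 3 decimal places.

0.080

Community X: N=72, proportions 0.26389, 0.26389, 0.26389, 0.20833, giving 1−D = 0.74769 (working shown to 5 dp, full precision carried).
Community Y: N=91, proportions 0.13187, 0.18681, 0.15385, 0.13187, 0.17582, 0.21978, giving 1−D = 0.82744.
Difference = |0.74769 − 0.82744| = 0.07975, i.e. 0.080 to 3 decimal places.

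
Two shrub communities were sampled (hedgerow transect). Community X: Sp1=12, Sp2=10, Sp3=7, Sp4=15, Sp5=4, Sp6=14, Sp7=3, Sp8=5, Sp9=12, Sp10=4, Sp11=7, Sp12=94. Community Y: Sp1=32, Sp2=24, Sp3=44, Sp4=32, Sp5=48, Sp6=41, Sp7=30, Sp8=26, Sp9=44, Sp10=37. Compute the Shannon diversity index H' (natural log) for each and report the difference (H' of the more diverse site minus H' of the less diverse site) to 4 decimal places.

Community X: N=187, proportions 0.064171, 0.053476, 0.037433, 0.080214, 0.02139, 0.074866, 0.016043, 0.026738, 0.064171, 0.02139, 0.037433, 0.502674, giving H' = 1.824815 (working shown to 6 dp, full precision carried).
Community Y: N=358, proportions 0.089385, 0.067039, 0.122905, 0.089385, 0.134078, 0.114525, 0.083799, 0.072626, 0.122905, 0.103352, giving H' = 2.278540.
Difference = |1.824815 − 2.278540| = 0.453725, i.e. 0.4537 to 4 decimal places.

0.4537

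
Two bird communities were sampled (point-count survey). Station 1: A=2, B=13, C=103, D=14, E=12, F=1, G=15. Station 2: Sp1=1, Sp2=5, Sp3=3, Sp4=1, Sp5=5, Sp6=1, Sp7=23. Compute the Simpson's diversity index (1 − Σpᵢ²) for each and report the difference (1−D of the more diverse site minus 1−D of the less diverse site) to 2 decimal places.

Station 1: N=160, proportions 0.0125, 0.0813, 0.6438, 0.0875, 0.075, 0.0063, 0.0938, giving 1−D = 0.5567 (working shown to 4 dp, full precision carried).
Station 2: N=39, proportions 0.0256, 0.1282, 0.0769, 0.0256, 0.1282, 0.0256, 0.5897, giving 1−D = 0.6114.
Difference = |0.5567 − 0.6114| = 0.0547, i.e. 0.05 to 2 decimal places.

0.05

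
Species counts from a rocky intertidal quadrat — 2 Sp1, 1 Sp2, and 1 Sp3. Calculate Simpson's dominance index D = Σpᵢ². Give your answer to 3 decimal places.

Total N = 2+1+1 = 4, so the proportions are 0.5, 0.25, 0.25 (working shown to 5 dp, full precision carried).
D = 0.5² + 0.25² + 0.25² = 0.25000 + 0.06250 + 0.06250 = 0.37500.
To 3 decimal places, D = 0.375.

0.375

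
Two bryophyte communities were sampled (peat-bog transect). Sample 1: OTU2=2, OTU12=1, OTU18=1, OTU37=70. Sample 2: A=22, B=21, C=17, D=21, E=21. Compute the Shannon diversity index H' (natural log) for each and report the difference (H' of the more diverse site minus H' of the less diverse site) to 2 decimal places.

1.34

Sample 1: N=74, proportions 0.02703, 0.01351, 0.01351, 0.94595, giving H' = 0.26648 (working shown to 5 dp, full precision carried).
Sample 2: N=102, proportions 0.21569, 0.20588, 0.16667, 0.20588, 0.20588, giving H' = 1.60563.
Difference = |0.26648 − 1.60563| = 1.33915, i.e. 1.34 to 2 decimal places.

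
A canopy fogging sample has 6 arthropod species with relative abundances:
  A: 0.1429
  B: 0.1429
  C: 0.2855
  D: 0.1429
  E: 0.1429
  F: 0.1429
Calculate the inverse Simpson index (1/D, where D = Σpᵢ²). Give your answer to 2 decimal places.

5.45

D = 0.1429² + 0.1429² + 0.2855² + 0.1429² + 0.1429² + 0.1429² = 0.020420 + 0.020420 + 0.081510 + 0.020420 + 0.020420 + 0.020420 = 0.183612 (working shown to 6 dp, full precision carried).
So 1/D = 5.4463, i.e. 5.45 to 2 decimal places.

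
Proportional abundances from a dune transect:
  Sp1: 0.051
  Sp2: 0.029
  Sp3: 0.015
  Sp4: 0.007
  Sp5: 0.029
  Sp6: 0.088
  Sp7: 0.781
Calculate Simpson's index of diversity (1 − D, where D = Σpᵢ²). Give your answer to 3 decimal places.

0.378

D = 0.051² + 0.029² + 0.015² + 0.007² + 0.029² + 0.088² + 0.781² = 0.00260 + 0.00084 + 0.00022 + 0.00005 + 0.00084 + 0.00774 + 0.60996 = 0.62226 (working shown to 5 dp, full precision carried).
So 1 − D = 0.37774, i.e. 0.378 to 3 decimal places.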